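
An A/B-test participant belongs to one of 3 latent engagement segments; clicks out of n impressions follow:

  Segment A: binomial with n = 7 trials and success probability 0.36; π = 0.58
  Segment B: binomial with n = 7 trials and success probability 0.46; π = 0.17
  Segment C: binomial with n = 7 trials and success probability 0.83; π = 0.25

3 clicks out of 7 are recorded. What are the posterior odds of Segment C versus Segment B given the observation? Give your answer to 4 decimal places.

Posterior odds = (w_i f_i(x)) / (w_j f_j(x)); the normalising sum cancels.
Component likelihoods at x = 3 clicks out of 7:
  f_A = C(7,3)·0.36^3·0.64^4 = 35·0.046656·0.167772 = 0.273965
  f_B = C(7,3)·0.46^3·0.54^4 = 35·0.097336·0.0850306 = 0.289679
  f_C = C(7,3)·0.83^3·0.17^4 = 35·0.571787·0.00083521 = 0.0167147
Posterior odds = (w_C·f_C) / (w_B·f_B) = (0.25·0.0167147) / (0.17·0.289679) = 0.00417867 / 0.0492454 ≈ 0.0849

0.0849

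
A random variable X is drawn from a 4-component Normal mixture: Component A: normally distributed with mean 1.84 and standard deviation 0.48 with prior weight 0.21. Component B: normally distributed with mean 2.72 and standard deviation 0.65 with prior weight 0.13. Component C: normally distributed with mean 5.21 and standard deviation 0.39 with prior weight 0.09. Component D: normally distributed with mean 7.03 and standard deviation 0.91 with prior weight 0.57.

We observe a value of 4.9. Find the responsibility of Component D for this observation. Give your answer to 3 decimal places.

0.193

By Bayes' theorem, P(k | x) = w_k f_k(x) / Σ_j w_j f_j(x).
Component likelihoods at x = 4.9:
  L_A = 1.24357e-09
  L_B = 0.00221545
  L_C = 0.745843
  L_D = 0.0283261
Prior × likelihood for each component:
  w_A·L_A = 0.21 × 1.24357e-09 = 2.61149e-10
  w_B·L_B = 0.13 × 0.00221545 = 0.000288009
  w_C·L_C = 0.09 × 0.745843 = 0.0671258
  w_D·L_D = 0.57 × 0.0283261 = 0.0161459
Sum: 2.61149e-10 + 0.000288009 + 0.0671258 + 0.0161459 = 0.0835597
P(Component D | the observation) ≈ 0.193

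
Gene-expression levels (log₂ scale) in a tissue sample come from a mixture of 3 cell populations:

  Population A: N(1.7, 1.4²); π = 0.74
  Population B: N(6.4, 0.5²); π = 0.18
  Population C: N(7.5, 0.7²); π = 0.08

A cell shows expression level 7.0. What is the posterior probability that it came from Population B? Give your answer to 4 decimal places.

P(component k | x) = π_k·f_k(x) / marginal(x), where marginal(x) = Σ_j π_j·f_j(x).
Evaluate each component's likelihood at the observed value:
  L_A = 0.000220144
  L_B = 0.388372
  L_C = 0.441593
Multiply by the mixture weights:
  π_A·L_A = 0.74 × 0.000220144 = 0.000162907
  π_B·L_B = 0.18 × 0.388372 = 0.069907
  π_C·L_C = 0.08 × 0.441593 = 0.0353275
Marginal: 0.000162907 + 0.069907 + 0.0353275 = 0.105397
P(Population B | x) = 0.069907 / 0.105397 ≈ 0.6633

0.6633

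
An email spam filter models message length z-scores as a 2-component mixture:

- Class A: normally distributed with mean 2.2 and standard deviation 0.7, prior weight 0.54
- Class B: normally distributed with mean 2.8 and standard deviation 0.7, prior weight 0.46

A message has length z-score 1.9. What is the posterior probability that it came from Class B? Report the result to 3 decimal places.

The responsibility of component k is π_k f_k(x) divided by Σ_j π_j f_j(x).
Normal densities:
  p_A = (1/(0.7·√(2π)))·exp(−(1.9−2.2)²/(2·0.7²)) = 0.569918·exp(-0.09184) = 0.51991
  p_B = (1/(0.7·√(2π)))·exp(−(1.9−2.8)²/(2·0.7²)) = 0.569918·exp(-0.82653) = 0.249376
Unnormalised posteriors:
  π_A·p_A = 0.54 × 0.51991 = 0.280751
  π_B·p_B = 0.46 × 0.249376 = 0.114713
Denominator: 0.280751 + 0.114713 = 0.395464
P(Class B | 1.9) = 0.114713 / 0.395464 ≈ 0.290

0.290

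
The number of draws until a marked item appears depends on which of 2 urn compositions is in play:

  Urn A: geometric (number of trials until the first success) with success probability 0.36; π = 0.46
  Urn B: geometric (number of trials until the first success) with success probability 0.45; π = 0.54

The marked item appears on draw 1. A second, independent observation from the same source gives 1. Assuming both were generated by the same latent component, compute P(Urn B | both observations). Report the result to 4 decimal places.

The responsibility of component k is π_k f_k(x) divided by Σ_j π_j f_j(x).
Since both observations come from the same component, the likelihood for component k is f_k(x₁)·f_k(x₂).
  f_A = [0.36·(1−0.36)^0 = 0.36·1 = 0.36] × [0.36] = 0.1296
  f_B = [0.45·(1−0.45)^0 = 0.45·1 = 0.45] × [0.45] = 0.2025
Weight by the priors:
  π_A·f_A = 0.46 × 0.1296 = 0.059616
  π_B·f_B = 0.54 × 0.2025 = 0.10935
Normaliser: 0.059616 + 0.10935 = 0.168966
P(Urn B | x) = 0.10935 / 0.168966 ≈ 0.6472

0.6472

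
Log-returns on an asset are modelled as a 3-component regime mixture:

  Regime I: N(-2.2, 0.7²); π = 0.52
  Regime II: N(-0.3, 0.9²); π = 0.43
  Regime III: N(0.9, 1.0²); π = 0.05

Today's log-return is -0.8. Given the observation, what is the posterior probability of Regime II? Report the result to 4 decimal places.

0.7847

Apply Bayes' rule: the posterior for each component is proportional to its prior times its likelihood at x.
Normal densities:
  f_I = 0.07713
  f_II = 0.37988
  f_III = 0.0940491
Weight by the priors:
  w_I·f_I = 0.52 × 0.07713 = 0.0401076
  w_II·f_II = 0.43 × 0.37988 = 0.163349
  w_III·f_III = 0.05 × 0.0940491 = 0.00470245
Sum: 0.0401076 + 0.163349 + 0.00470245 = 0.208159
So the posterior for Regime II is 0.163349 / 0.208159 ≈ 0.7847.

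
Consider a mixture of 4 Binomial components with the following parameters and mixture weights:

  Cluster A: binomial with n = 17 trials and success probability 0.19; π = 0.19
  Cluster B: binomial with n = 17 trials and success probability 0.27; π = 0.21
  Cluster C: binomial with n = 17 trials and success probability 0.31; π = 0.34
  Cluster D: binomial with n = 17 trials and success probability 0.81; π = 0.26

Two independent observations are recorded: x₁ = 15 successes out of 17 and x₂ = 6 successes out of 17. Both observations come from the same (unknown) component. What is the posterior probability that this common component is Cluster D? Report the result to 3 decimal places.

0.956

Apply Bayes' rule: the posterior for each component is proportional to its prior times its likelihood at x.
Since both observations come from the same component, the likelihood for component k is f_k(x₁)·f_k(x₂).
  f_A = [C(17,15)·0.19^15·0.81^2 = 136·1.51811e-11·0.6561 = 1.35461e-09] × [0.0573373] = 7.76694e-11
  f_B = [C(17,15)·0.27^15·0.73^2 = 136·2.95431e-09·0.5329 = 2.14112e-07] × [0.150423] = 3.22074e-08
  f_C = [C(17,15)·0.31^15·0.69^2 = 136·2.34653e-08·0.4761 = 1.51937e-06] × [0.185392] = 2.81678e-07
  f_D = [C(17,15)·0.81^15·0.19^2 = 136·0.0423912·0.0361 = 0.208124] × [4.07174e-05] = 8.47425e-06
Unnormalised posteriors:
  π_A·f_A = 0.19 × 7.76694e-11 = 1.47572e-11
  π_B·f_B = 0.21 × 3.22074e-08 = 6.76355e-09
  π_C·f_C = 0.34 × 2.81678e-07 = 9.57705e-08
  π_D·f_D = 0.26 × 8.47425e-06 = 2.20331e-06
Denominator: 1.47572e-11 + 6.76355e-09 + 9.57705e-08 + 2.20331e-06 = 2.30585e-06
P(Cluster D | x₁,x₂) ≈ 0.956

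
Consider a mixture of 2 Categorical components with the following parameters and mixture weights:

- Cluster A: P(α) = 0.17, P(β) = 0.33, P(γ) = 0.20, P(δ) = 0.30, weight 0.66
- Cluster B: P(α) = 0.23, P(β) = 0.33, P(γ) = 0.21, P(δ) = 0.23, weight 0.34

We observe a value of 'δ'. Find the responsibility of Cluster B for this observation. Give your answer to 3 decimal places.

0.283

The responsibility of component k is π_k f_k(x) divided by Σ_j π_j f_j(x).
Evaluate each component's likelihood at the observed value:
  L_A = P(δ | comp) = 0.30
  L_B = P(δ | comp) = 0.23
Multiply by the mixture weights:
  π_A·L_A = 0.66 × 0.3 = 0.198
  π_B·L_B = 0.34 × 0.23 = 0.0782
Evidence: 0.198 + 0.0782 = 0.2762
So the posterior for Cluster B is 0.0782 / 0.2762 ≈ 0.283.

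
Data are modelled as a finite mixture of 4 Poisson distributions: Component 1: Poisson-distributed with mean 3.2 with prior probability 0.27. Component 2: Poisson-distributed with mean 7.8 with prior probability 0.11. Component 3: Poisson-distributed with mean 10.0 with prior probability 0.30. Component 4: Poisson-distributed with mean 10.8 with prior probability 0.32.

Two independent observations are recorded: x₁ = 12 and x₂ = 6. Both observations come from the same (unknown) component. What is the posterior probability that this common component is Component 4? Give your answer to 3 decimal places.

0.391

The responsibility of component k is w_k f_k(x) divided by Σ_j w_j f_j(x).
Since both observations come from the same component, the likelihood for component k is f_k(x₁)·f_k(x₂).
  p_1 = [9.81116e-05] × [0.060789] = 5.96411e-06
  p_2 = [0.0433812] × [0.128156] = 0.00555955
  p_3 = [0.0947803] × [0.0630555] = 0.00597642
  p_4 = [0.107243] × [0.0449603] = 0.00482167
Prior × likelihood for each component:
  w_1·p_1 = 0.27 × 5.96411e-06 = 1.61031e-06
  w_2·p_2 = 0.11 × 0.00555955 = 0.00061155
  w_3·p_3 = 0.30 × 0.00597642 = 0.00179293
  w_4·p_4 = 0.32 × 0.00482167 = 0.00154293
Normaliser: 1.61031e-06 + 0.00061155 + 0.00179293 + 0.00154293 = 0.00394902
P(Component 4 | x₁, x₂) = 0.00154293 / 0.00394902 ≈ 0.391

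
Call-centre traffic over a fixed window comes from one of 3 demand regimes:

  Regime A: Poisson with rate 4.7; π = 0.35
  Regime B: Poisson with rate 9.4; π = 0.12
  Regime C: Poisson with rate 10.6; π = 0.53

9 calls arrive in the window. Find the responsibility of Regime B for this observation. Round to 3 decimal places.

0.180

Apply Bayes' rule: the posterior for each component is proportional to its prior times its likelihood at x.
Evaluate each component's likelihood at the observed value:
  f_A = 0.02805
  f_B = 0.130623
  f_C = 0.116003
Prior × likelihood for each component:
  π_A·f_A = 0.35 × 0.02805 = 0.00981752
  π_B·f_B = 0.12 × 0.130623 = 0.0156748
  π_C·f_C = 0.53 × 0.116003 = 0.0614815
Denominator: 0.00981752 + 0.0156748 + 0.0614815 = 0.0869737
P(Regime B | the observation) = 0.0156748 / 0.0869737 ≈ 0.180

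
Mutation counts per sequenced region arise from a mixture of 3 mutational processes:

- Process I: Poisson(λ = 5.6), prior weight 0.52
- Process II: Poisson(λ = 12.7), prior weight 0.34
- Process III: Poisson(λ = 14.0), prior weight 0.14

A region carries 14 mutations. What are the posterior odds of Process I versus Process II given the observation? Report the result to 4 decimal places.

Posterior odds = (w_i f_i(x)) / (w_j f_j(x)); the normalising sum cancels.
Poisson probabilities:
  L_I = e^(−5.6)·5.6^14/14! = 0.00126525
  L_II = e^(−12.7)·12.7^14/14! = 0.0993811
  L_III = e^(−14.0)·14.0^14/14! = 0.105989
Odds = (0.52/0.34) × (0.00126525/0.0993811) = 1.52941 × 0.0127313 ≈ 0.0195

0.0195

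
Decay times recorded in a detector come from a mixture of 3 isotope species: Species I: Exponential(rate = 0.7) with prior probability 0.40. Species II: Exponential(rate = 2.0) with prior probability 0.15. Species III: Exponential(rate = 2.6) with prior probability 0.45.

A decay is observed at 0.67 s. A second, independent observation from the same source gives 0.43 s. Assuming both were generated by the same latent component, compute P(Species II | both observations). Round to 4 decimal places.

0.2006

Posterior ∝ prior × likelihood, so P(k | x) ∝ π_k f_k(x); normalise over all components.
Since both observations come from the same component, the likelihood for component k is f_k(x₁)·f_k(x₂).
  L_I = [0.7·e^(−0.7·0.67) = 0.7·e^(−0.4690) = 0.437939] × [0.518054] = 0.226876
  L_II = [2.0·e^(−2.0·0.67) = 2.0·e^(−1.3400) = 0.523691] × [0.846324] = 0.443213
  L_III = [2.6·e^(−2.6·0.67) = 2.6·e^(−1.7420) = 0.455441] × [0.850026] = 0.387137
Prior × likelihood for each component:
  π_I·L_I = 0.40 × 0.226876 = 0.0907506
  π_II·L_II = 0.15 × 0.443213 = 0.0664819
  π_III·L_III = 0.45 × 0.387137 = 0.174212
Sum: 0.0907506 + 0.0664819 + 0.174212 = 0.331444
P(Species II | data) ≈ 0.2006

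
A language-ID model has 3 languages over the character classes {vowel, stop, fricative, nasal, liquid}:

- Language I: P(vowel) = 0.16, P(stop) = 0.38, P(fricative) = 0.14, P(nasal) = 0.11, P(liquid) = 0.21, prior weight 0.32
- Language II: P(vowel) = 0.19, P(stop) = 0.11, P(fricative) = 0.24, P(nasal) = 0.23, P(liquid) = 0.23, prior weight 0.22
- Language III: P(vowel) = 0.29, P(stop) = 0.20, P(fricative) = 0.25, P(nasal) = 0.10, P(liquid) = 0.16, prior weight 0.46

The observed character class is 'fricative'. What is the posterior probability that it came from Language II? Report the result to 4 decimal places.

Apply Bayes' rule: the posterior for each component is proportional to its prior times its likelihood at x.
Categorical probabilities:
  L_I = P(fricative | comp) = 0.14
  L_II = P(fricative | comp) = 0.24
  L_III = P(fricative | comp) = 0.25
Unnormalised posteriors:
  π_I·L_I = 0.32 × 0.14 = 0.0448
  π_II·L_II = 0.22 × 0.24 = 0.0528
  π_III·L_III = 0.46 × 0.25 = 0.115
Sum: 0.0448 + 0.0528 + 0.115 = 0.2126
Responsibility of Language II: 0.0528 / 0.2126 ≈ 0.2484

0.2484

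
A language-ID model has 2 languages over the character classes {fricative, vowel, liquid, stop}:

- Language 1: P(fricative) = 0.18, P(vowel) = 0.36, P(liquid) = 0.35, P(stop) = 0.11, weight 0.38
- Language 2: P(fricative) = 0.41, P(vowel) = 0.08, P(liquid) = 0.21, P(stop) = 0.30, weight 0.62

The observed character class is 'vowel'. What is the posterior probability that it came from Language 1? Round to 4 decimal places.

The responsibility of component k is π_k f_k(x) divided by Σ_j π_j f_j(x).
Evaluate each component's likelihood at the observed value:
  f_1 = P(vowel | comp) = 0.36
  f_2 = P(vowel | comp) = 0.08
Multiply by the mixture weights:
  π_1·f_1 = 0.38 × 0.36 = 0.1368
  π_2·f_2 = 0.62 × 0.08 = 0.0496
Denominator: 0.1368 + 0.0496 = 0.1864
Responsibility of Language 1: 0.1368 / 0.1864 ≈ 0.7339

0.7339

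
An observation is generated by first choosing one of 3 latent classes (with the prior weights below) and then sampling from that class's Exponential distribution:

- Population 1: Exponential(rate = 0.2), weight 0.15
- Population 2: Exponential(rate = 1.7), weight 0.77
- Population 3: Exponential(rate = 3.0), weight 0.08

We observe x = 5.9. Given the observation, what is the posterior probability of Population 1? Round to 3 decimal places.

Apply Bayes' rule: the posterior for each component is proportional to its prior times its likelihood at x.
Evaluate each component's likelihood at the observed value:
  L_1 = 0.2·e^(−0.2·5.9) = 0.2·e^(−1.1800) = 0.0614557
  L_2 = 1.7·e^(−1.7·5.9) = 1.7·e^(−10.0300) = 7.48989e-05
  L_3 = 3.0·e^(−3.0·5.9) = 3.0·e^(−17.7000) = 6.1675e-08
Weight by the priors:
  P(Z=1)·L_1 = 0.15 × 0.0614557 = 0.00921836
  P(Z=2)·L_2 = 0.77 × 7.48989e-05 = 5.76721e-05
  P(Z=3)·L_3 = 0.08 × 6.1675e-08 = 4.934e-09
Sum: 0.00921836 + 5.76721e-05 + 4.934e-09 = 0.00927604
P(Population 1 | the observation) ≈ 0.994

0.994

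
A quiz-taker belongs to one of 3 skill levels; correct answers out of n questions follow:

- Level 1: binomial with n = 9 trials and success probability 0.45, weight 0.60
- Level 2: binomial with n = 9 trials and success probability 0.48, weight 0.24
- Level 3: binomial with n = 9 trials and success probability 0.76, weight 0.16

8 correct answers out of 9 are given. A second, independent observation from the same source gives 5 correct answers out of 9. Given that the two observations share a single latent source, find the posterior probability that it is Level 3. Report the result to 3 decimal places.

The responsibility of component k is P(Z=k) f_k(x) divided by Σ_j P(Z=j) f_j(x).
Since both observations come from the same component, the likelihood for component k is f_k(x₁)·f_k(x₂).
  L_1 = [0.00832349] × [0.212757] = 0.00177088
  L_2 = [0.0131879] × [0.234742] = 0.00309575
  L_3 = [0.240416] × [0.105995] = 0.0254827
Multiply by the mixture weights:
  P(Z=1)·L_1 = 0.60 × 0.00177088 = 0.00106253
  P(Z=2)·L_2 = 0.24 × 0.00309575 = 0.00074298
  P(Z=3)·L_3 = 0.16 × 0.0254827 = 0.00407724
Evidence: 0.00106253 + 0.00074298 + 0.00407724 = 0.00588274
Responsibility of Level 3: 0.00407724 / 0.00588274 ≈ 0.693

0.693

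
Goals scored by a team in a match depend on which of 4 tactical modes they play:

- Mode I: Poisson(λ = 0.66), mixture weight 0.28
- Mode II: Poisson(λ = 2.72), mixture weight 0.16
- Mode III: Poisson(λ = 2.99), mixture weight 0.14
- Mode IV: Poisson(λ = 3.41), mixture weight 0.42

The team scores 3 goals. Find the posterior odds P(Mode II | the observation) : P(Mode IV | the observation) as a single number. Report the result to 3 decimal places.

0.385

Posterior odds = (P(Z=i) f_i(x)) / (P(Z=j) f_j(x)); the normalising sum cancels.
Poisson probabilities:
  p_I = e^(−0.66)·0.66^3/3! = 0.0247654
  p_II = e^(−2.72)·2.72^3/3! = 0.22094
  p_III = e^(−2.99)·2.99^3/3! = 0.224038
  p_IV = e^(−3.41)·3.41^3/3! = 0.218357
Odds = (0.16/0.42) × (0.22094/0.218357) = 0.380952 × 1.01183 ≈ 0.385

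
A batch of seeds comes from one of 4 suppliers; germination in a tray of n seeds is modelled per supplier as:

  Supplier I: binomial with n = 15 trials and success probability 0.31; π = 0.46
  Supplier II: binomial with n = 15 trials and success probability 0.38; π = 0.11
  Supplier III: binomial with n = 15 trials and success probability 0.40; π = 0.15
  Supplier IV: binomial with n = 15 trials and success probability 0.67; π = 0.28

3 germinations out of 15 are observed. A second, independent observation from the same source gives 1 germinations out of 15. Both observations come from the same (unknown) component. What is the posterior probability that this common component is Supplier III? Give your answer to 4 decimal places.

The responsibility of component k is w_k f_k(x) divided by Σ_j w_j f_j(x).
Since both observations come from the same component, the likelihood for component k is f_k(x₁)·f_k(x₂).
  p_I = [C(15,3)·0.31^3·0.69^12 = 455·0.029791·0.0116463 = 0.157865] × [0.0257834] = 0.00407029
  p_II = [C(15,3)·0.38^3·0.62^12 = 455·0.054872·0.00322627 = 0.0805494] × [0.00706901] = 0.000569405
  p_III = [C(15,3)·0.40^3·0.60^12 = 455·0.064·0.00217678 = 0.0633879] × [0.00470185] = 0.00029804
  p_IV = [C(15,3)·0.67^3·0.33^12 = 455·0.300763·1.66789e-06 = 0.000228246] × [1.82541e-06] = 4.16643e-10
Multiply by the mixture weights:
  w_I·p_I = 0.46 × 0.00407029 = 0.00187234
  w_II·p_II = 0.11 × 0.000569405 = 6.26345e-05
  w_III·p_III = 0.15 × 0.00029804 = 4.47061e-05
  w_IV·p_IV = 0.28 × 4.16643e-10 = 1.1666e-10
Denominator: 0.00187234 + 6.26345e-05 + 4.47061e-05 + 1.1666e-10 = 0.00197968
So the posterior for Supplier III is 4.47061e-05 / 0.00197968 ≈ 0.0226.

0.0226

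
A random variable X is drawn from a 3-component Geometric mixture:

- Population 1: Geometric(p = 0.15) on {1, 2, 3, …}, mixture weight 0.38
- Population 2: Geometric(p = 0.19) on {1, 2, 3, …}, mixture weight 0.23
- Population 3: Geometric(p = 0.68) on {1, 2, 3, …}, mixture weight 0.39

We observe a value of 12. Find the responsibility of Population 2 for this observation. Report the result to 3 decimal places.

0.311

Apply Bayes' rule: the posterior for each component is proportional to its prior times its likelihood at x.
Evaluate each component's likelihood at the observed value:
  f_1 = 0.0251015
  f_2 = 0.0187106
  f_3 = 2.44996e-06
Unnormalised posteriors:
  π_1·f_1 = 0.38 × 0.0251015 = 0.00953856
  π_2·f_2 = 0.23 × 0.0187106 = 0.00430345
  π_3·f_3 = 0.39 × 2.44996e-06 = 9.55484e-07
Denominator: 0.00953856 + 0.00430345 + 9.55484e-07 = 0.013843
Responsibility of Population 2: 0.00430345 / 0.013843 ≈ 0.311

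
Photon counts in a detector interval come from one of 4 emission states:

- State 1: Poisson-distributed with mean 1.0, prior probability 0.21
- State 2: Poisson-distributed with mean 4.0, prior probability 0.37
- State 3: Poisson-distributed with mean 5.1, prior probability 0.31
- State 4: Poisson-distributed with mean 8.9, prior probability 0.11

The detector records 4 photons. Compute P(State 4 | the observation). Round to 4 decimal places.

0.0296

Apply Bayes' rule: the posterior for each component is proportional to its prior times its likelihood at x.
Evaluate each component's likelihood at the observed value:
  f_1 = e^(−1.0)·1.0^4/4! = 0.0153283
  f_2 = e^(−4.0)·4.0^4/4! = 0.195367
  f_3 = e^(−5.1)·5.1^4/4! = 0.171857
  f_4 = e^(−8.9)·8.9^4/4! = 0.0356556
Prior × likelihood for each component:
  π_1·f_1 = 0.21 × 0.0153283 = 0.00321895
  π_2·f_2 = 0.37 × 0.195367 = 0.0722857
  π_3·f_3 = 0.31 × 0.171857 = 0.0532757
  π_4·f_4 = 0.11 × 0.0356556 = 0.00392212
Marginal: 0.00321895 + 0.0722857 + 0.0532757 + 0.00392212 = 0.132703
Responsibility of State 4: 0.00392212 / 0.132703 ≈ 0.0296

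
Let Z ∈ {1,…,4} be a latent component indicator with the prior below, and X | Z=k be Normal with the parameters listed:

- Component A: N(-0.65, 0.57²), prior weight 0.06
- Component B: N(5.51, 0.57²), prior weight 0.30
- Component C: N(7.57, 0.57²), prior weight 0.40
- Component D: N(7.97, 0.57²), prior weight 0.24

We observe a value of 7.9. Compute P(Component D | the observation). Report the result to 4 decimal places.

0.4132

The responsibility of component k is π_k f_k(x) divided by Σ_j π_j f_j(x).
Component likelihoods at x = 7.9:
  L_A = 9.703e-50
  L_B = 0.000106499
  L_C = 0.591905
  L_D = 0.694641
Unnormalised posteriors:
  π_A·L_A = 0.06 × 9.703e-50 = 5.8218e-51
  π_B·L_B = 0.30 × 0.000106499 = 3.19498e-05
  π_C·L_C = 0.40 × 0.591905 = 0.236762
  π_D·L_D = 0.24 × 0.694641 = 0.166714
Normaliser: 5.8218e-51 + 3.19498e-05 + 0.236762 + 0.166714 = 0.403508
So the posterior for Component D is 0.166714 / 0.403508 ≈ 0.4132.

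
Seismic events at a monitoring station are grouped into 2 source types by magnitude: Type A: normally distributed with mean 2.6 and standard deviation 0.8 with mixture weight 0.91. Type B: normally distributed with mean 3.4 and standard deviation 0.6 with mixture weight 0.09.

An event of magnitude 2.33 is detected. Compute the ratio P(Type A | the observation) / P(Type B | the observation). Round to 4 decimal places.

The posterior odds equal the prior odds times the likelihood ratio: (P(Z=i)/P(Z=j))·(f_i(x)/f_j(x)).
Normal densities:
  L_A = 0.47107
  L_B = 0.135572
0.428674 / 0.0122015 ≈ 35.1329

35.1329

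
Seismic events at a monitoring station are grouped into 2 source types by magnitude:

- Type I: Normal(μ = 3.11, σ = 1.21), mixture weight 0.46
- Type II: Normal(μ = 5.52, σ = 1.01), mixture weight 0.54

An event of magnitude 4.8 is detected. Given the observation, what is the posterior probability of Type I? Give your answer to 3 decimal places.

0.257

The responsibility of component k is π_k f_k(x) divided by Σ_j π_j f_j(x).
Normal densities:
  f_I = (1/(1.21·√(2π)))·exp(−(4.8−3.11)²/(2·1.21²)) = 0.329704·exp(-0.97538) = 0.124315
  f_II = (1/(1.01·√(2π)))·exp(−(4.8−5.52)²/(2·1.01²)) = 0.394992·exp(-0.25409) = 0.306364
Multiply by the mixture weights:
  π_I·f_I = 0.46 × 0.124315 = 0.0571849
  π_II·f_II = 0.54 × 0.306364 = 0.165437
Evidence: 0.0571849 + 0.165437 = 0.222621
Responsibility of Type I: 0.0571849 / 0.222621 ≈ 0.257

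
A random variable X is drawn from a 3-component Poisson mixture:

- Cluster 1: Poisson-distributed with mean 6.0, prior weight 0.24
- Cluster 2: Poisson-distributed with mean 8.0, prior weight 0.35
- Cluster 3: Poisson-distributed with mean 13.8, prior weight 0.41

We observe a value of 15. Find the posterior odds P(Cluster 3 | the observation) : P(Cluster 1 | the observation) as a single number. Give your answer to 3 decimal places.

Posterior odds = (π_i f_i(x)) / (π_j f_j(x)); the normalising sum cancels.
Evaluate each component's likelihood at the observed value:
  f_1 = 0.000891256
  f_2 = 0.00902598
  f_3 = 0.0973695
Odds = (0.41/0.24) × (0.0973695/0.000891256) = 1.70833 × 109.25 ≈ 186.635

186.635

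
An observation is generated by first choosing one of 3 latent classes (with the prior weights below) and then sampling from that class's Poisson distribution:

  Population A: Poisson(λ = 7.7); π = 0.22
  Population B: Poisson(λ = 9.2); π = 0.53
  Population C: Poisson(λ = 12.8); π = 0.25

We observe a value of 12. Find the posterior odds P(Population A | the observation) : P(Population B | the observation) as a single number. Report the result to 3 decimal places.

0.220

Since P(k|x) ∝ w_k f_k(x), the posterior odds are w_i f_i(x) / (w_j f_j(x)).
Poisson probabilities:
  f_A = 0.0410662
  f_B = 0.0775546
  f_C = 0.111484
0.00903456 / 0.041104 ≈ 0.220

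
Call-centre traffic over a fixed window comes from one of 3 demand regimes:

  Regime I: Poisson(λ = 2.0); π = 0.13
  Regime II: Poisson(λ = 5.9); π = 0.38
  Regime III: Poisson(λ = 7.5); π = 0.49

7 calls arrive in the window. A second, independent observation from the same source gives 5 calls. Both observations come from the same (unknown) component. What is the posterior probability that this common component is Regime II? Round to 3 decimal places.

Apply Bayes' rule: the posterior for each component is proportional to its prior times its likelihood at x.
Since both observations come from the same component, the likelihood for component k is f_k(x₁)·f_k(x₂).
  L_I = [0.00343709] × [0.0360894] = 0.000124042
  L_II = [0.135268] × [0.163208] = 0.0220769
  L_III = [0.146484] × [0.109375] = 0.0160216
Unnormalised posteriors:
  π_I·L_I = 0.13 × 0.000124042 = 1.61255e-05
  π_II·L_II = 0.38 × 0.0220769 = 0.00838921
  π_III·L_III = 0.49 × 0.0160216 = 0.00785059
Evidence: 1.61255e-05 + 0.00838921 + 0.00785059 = 0.0162559
So the posterior for Regime II is 0.00838921 / 0.0162559 ≈ 0.516.

0.516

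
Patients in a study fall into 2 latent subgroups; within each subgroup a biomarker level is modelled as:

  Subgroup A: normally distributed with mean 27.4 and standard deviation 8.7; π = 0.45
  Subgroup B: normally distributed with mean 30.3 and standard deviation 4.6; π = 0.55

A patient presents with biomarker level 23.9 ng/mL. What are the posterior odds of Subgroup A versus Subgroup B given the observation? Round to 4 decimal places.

Posterior odds = (π_i f_i(x)) / (π_j f_j(x)); the normalising sum cancels.
Evaluate each component's likelihood at the observed value:
  p_A = 0.0422909
  p_B = 0.0329469
Posterior odds = (π_A·p_A) / (π_B·p_B) = (0.45·0.0422909) / (0.55·0.0329469) = 0.0190309 / 0.0181208 ≈ 1.0502

1.0502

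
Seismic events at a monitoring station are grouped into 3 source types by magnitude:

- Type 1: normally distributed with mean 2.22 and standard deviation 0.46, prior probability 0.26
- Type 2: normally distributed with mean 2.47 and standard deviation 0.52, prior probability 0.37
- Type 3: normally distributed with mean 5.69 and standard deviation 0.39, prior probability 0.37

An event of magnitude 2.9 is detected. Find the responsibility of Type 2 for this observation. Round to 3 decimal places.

The responsibility of component k is P(Z=k) f_k(x) divided by Σ_j P(Z=j) f_j(x).
Normal densities:
  L_1 = 0.290824
  L_2 = 0.545031
  L_3 = 7.88478e-12
Unnormalised posteriors:
  P(Z=1)·L_1 = 0.26 × 0.290824 = 0.0756142
  P(Z=2)·L_2 = 0.37 × 0.545031 = 0.201661
  P(Z=3)·L_3 = 0.37 × 7.88478e-12 = 2.91737e-12
Evidence: 0.0756142 + 0.201661 + 2.91737e-12 = 0.277276
P(Type 2 | data) = 0.201661 / 0.277276 ≈ 0.727

0.727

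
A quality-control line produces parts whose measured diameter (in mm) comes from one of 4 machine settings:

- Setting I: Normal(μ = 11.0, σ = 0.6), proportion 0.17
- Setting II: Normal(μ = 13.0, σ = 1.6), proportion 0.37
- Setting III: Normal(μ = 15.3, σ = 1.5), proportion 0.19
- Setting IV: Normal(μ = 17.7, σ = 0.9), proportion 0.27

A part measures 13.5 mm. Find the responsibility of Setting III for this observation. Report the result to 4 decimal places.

By Bayes' theorem, P(k | x) = π_k f_k(x) / Σ_j π_j f_j(x).
Normal densities:
  L_I = 0.000112938
  L_II = 0.237457
  L_III = 0.129457
  L_IV = 8.27338e-06
Multiply by the mixture weights:
  π_I·L_I = 0.17 × 0.000112938 = 1.91995e-05
  π_II·L_II = 0.37 × 0.237457 = 0.087859
  π_III·L_III = 0.19 × 0.129457 = 0.0245969
  π_IV·L_IV = 0.27 × 8.27338e-06 = 2.23381e-06
Normaliser: 1.91995e-05 + 0.087859 + 0.0245969 + 2.23381e-06 = 0.112477
P(Setting III | data) = 0.0245969 / 0.112477 ≈ 0.2187

0.2187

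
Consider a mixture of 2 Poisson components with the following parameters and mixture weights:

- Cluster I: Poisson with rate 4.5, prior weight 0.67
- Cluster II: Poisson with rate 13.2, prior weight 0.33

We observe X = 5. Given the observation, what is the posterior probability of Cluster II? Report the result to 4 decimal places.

The responsibility of component k is π_k f_k(x) divided by Σ_j π_j f_j(x).
Poisson probabilities:
  p_I = 0.170827
  p_II = 0.00618018
Prior × likelihood for each component:
  π_I·p_I = 0.67 × 0.170827 = 0.114454
  π_II·p_II = 0.33 × 0.00618018 = 0.00203946
Normaliser: 0.114454 + 0.00203946 = 0.116493
P(Cluster II | data) ≈ 0.0175

0.0175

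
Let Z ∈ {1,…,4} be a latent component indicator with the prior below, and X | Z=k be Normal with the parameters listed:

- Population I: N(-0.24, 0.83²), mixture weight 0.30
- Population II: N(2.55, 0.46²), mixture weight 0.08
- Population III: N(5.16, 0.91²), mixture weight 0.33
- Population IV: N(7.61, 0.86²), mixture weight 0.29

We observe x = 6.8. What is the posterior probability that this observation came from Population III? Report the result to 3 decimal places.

0.248

By Bayes' theorem, P(k | x) = w_k f_k(x) / Σ_j w_j f_j(x).
Evaluate each component's likelihood at the observed value:
  L_I = (1/(0.83·√(2π)))·exp(−(6.8−-0.24)²/(2·0.83²)) = 0.480653·exp(-35.97155) = 1.14706e-16
  L_II = (1/(0.46·√(2π)))·exp(−(6.8−2.55)²/(2·0.46²)) = 0.867266·exp(-42.68077) = 2.52424e-19
  L_III = (1/(0.91·√(2π)))·exp(−(6.8−5.16)²/(2·0.91²)) = 0.438398·exp(-1.62396) = 0.0864157
  L_IV = (1/(0.86·√(2π)))·exp(−(6.8−7.61)²/(2·0.86²)) = 0.463886·exp(-0.44355) = 0.297701
Weight by the priors:
  w_I·L_I = 0.30 × 1.14706e-16 = 3.44119e-17
  w_II·L_II = 0.08 × 2.52424e-19 = 2.01939e-20
  w_III·L_III = 0.33 × 0.0864157 = 0.0285172
  w_IV·L_IV = 0.29 × 0.297701 = 0.0863332
Marginal: 3.44119e-17 + 2.01939e-20 + 0.0285172 + 0.0863332 = 0.11485
Responsibility of Population III: 0.0285172 / 0.11485 ≈ 0.248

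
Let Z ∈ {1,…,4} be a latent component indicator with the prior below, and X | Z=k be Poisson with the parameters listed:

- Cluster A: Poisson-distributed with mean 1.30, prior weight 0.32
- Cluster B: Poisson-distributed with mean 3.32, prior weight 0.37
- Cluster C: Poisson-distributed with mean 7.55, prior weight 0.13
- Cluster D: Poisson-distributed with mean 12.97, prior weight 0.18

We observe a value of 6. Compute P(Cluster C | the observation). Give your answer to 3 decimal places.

Apply Bayes' rule: the posterior for each component is proportional to its prior times its likelihood at x.
Component likelihoods at x = 6:
  p_A = e^(−1.30)·1.30^6/6! = 0.00182703
  p_B = e^(−3.32)·3.32^6/6! = 0.0672416
  p_C = e^(−7.55)·7.55^6/6! = 0.13534
  p_D = e^(−12.97)·12.97^6/6! = 0.0153995
Multiply by the mixture weights:
  π_A·p_A = 0.32 × 0.00182703 = 0.000584648
  π_B·p_B = 0.37 × 0.0672416 = 0.0248794
  π_C·p_C = 0.13 × 0.13534 = 0.0175942
  π_D·p_D = 0.18 × 0.0153995 = 0.00277192
Evidence: 0.000584648 + 0.0248794 + 0.0175942 + 0.00277192 = 0.0458302
Responsibility of Cluster C: 0.0175942 / 0.0458302 ≈ 0.384

0.384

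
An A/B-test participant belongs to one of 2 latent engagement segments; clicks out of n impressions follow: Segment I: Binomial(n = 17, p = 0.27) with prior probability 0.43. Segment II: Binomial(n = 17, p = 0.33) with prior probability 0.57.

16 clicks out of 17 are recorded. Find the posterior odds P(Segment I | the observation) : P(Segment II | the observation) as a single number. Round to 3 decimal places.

0.033

Only the two components matter; the odds are (P(Z=i) f_i(x)) / (P(Z=j) f_j(x)).
Component likelihoods at x = 16 clicks out of 17:
  L_I = C(17,16)·0.27^16·0.73^1 = 17·7.97664e-10·0.73 = 9.89902e-09
  L_II = C(17,16)·0.33^16·0.67^1 = 17·1.97799e-08·0.67 = 2.25293e-07
Odds = (0.43/0.57) × (9.89902e-09/2.25293e-07) = 0.754386 × 0.0439385 ≈ 0.033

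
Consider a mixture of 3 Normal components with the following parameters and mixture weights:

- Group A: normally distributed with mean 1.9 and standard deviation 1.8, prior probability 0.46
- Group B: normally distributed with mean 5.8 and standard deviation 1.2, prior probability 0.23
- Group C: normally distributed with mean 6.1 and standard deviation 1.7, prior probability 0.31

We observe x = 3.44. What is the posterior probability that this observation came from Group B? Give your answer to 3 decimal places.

Apply Bayes' rule: the posterior for each component is proportional to its prior times its likelihood at x.
Component likelihoods at x = 3.44:
  L_A = (1/(1.8·√(2π)))·exp(−(3.44−1.9)²/(2·1.8²)) = 0.221635·exp(-0.36599) = 0.153706
  L_B = (1/(1.2·√(2π)))·exp(−(3.44−5.8)²/(2·1.2²)) = 0.332452·exp(-1.93389) = 0.0480675
  L_C = (1/(1.7·√(2π)))·exp(−(3.44−6.1)²/(2·1.7²)) = 0.234672·exp(-1.22415) = 0.0689952
Prior × likelihood for each component:
  P(Z=A)·L_A = 0.46 × 0.153706 = 0.0707048
  P(Z=B)·L_B = 0.23 × 0.0480675 = 0.0110555
  P(Z=C)·L_C = 0.31 × 0.0689952 = 0.0213885
Normaliser: 0.0707048 + 0.0110555 + 0.0213885 = 0.103149
Responsibility of Group B: 0.0110555 / 0.103149 ≈ 0.107

0.107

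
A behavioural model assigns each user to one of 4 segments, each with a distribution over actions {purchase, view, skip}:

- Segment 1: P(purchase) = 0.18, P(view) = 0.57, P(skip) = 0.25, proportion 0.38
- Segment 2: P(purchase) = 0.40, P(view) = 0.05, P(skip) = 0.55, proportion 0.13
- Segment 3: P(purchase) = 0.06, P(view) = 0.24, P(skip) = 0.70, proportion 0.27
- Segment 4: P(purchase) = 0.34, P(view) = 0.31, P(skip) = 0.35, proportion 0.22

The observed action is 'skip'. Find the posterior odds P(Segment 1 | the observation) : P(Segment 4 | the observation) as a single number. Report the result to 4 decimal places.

1.2338

Posterior odds = (π_i f_i(x)) / (π_j f_j(x)); the normalising sum cancels.
Categorical probabilities:
  p_1 = P(skip | comp) = 0.25
  p_2 = P(skip | comp) = 0.55
  p_3 = P(skip | comp) = 0.70
  p_4 = P(skip | comp) = 0.35
Posterior odds = (π_1·p_1) / (π_4·p_4) = (0.38·0.25) / (0.22·0.35) = 0.095 / 0.077 ≈ 1.2338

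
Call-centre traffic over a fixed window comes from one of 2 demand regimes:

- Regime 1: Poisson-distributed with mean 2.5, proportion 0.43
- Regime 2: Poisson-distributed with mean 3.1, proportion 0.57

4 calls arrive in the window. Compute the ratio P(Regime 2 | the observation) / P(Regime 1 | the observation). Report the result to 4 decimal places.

1.7200

Only the two components matter; the odds are (w_i f_i(x)) / (w_j f_j(x)).
Component likelihoods at x = 4 calls:
  p_1 = e^(−2.5)·2.5^4/4! = 0.133602
  p_2 = e^(−3.1)·3.1^4/4! = 0.17335
Posterior odds = (w_2·p_2) / (w_1·p_1) = (0.57·0.17335) / (0.43·0.133602) = 0.0988092 / 0.0574488 ≈ 1.7200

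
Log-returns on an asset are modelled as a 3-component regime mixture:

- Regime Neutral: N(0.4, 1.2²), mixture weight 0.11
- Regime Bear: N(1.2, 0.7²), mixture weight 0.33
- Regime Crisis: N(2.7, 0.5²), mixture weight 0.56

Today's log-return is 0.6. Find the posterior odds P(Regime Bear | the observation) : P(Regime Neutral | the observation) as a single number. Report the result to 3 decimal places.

3.612

Posterior odds = (π_i f_i(x)) / (π_j f_j(x)); the normalising sum cancels.
Normal densities:
  L_Neutral = (1/(1.2·√(2π)))·exp(−(0.6−0.4)²/(2·1.2²)) = 0.332452·exp(-0.01389) = 0.327866
  L_Bear = (1/(0.7·√(2π)))·exp(−(0.6−1.2)²/(2·0.7²)) = 0.569918·exp(-0.36735) = 0.394707
  L_Crisis = (1/(0.5·√(2π)))·exp(−(0.6−2.7)²/(2·0.5²)) = 0.797885·exp(-8.82000) = 0.000117886
Posterior odds = (π_Bear·L_Bear) / (π_Neutral·L_Neutral) = (0.33·0.394707) / (0.11·0.327866) = 0.130253 / 0.0360653 ≈ 3.612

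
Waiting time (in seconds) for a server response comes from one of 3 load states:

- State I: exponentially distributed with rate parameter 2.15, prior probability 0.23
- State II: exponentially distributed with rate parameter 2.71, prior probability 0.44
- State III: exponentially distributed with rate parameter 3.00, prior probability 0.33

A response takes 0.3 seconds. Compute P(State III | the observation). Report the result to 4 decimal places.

0.3380

The responsibility of component k is P(Z=k) f_k(x) divided by Σ_j P(Z=j) f_j(x).
Component likelihoods at x = 0.3 seconds:
  p_I = 2.15·e^(−2.15·0.3) = 2.15·e^(−0.6450) = 1.12802
  p_II = 2.71·e^(−2.71·0.3) = 2.71·e^(−0.8130) = 1.20195
  p_III = 3.00·e^(−3.00·0.3) = 3.00·e^(−0.9000) = 1.21971
Multiply by the mixture weights:
  P(Z=I)·p_I = 0.23 × 1.12802 = 0.259446
  P(Z=II)·p_II = 0.44 × 1.20195 = 0.52886
  P(Z=III)·p_III = 0.33 × 1.21971 = 0.402504
Denominator: 0.259446 + 0.52886 + 0.402504 = 1.19081
So the posterior for State III is 0.402504 / 1.19081 ≈ 0.3380.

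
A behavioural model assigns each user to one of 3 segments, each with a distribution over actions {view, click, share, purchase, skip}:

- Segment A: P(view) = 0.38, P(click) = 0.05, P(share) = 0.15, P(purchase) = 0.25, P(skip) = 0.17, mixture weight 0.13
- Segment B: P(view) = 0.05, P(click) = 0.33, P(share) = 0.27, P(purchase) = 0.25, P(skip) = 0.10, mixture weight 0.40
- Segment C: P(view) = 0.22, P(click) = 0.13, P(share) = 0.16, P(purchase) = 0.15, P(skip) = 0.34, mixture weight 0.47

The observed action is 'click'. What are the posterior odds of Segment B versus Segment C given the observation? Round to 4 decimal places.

The posterior odds equal the prior odds times the likelihood ratio: (P(Z=i)/P(Z=j))·(f_i(x)/f_j(x)).
Evaluate each component's likelihood at the observed value:
  p_A = P(click | comp) = 0.05
  p_B = P(click | comp) = 0.33
  p_C = P(click | comp) = 0.13
Posterior odds = (P(Z=B)·p_B) / (P(Z=C)·p_C) = (0.40·0.33) / (0.47·0.13) = 0.132 / 0.0611 ≈ 2.1604

2.1604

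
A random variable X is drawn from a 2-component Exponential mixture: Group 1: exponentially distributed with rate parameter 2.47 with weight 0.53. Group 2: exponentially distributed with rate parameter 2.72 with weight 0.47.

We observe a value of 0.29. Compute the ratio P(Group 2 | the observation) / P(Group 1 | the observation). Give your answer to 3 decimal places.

0.908

The posterior odds equal the prior odds times the likelihood ratio: (w_i/w_j)·(f_i(x)/f_j(x)).
Evaluate each component's likelihood at the observed value:
  L_1 = 1.20673
  L_2 = 1.23594
0.580892 / 0.639569 ≈ 0.908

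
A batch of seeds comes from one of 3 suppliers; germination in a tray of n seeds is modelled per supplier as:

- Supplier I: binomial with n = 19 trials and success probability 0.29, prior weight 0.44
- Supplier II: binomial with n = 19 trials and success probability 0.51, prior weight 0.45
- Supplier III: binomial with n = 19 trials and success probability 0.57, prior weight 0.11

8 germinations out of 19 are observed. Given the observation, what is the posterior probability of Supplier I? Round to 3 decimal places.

P(component k | x) = π_k·f_k(x) / marginal(x), where marginal(x) = Σ_j π_j·f_j(x).
Component likelihoods at x = 8 germinations out of 19:
  f_I = C(19,8)·0.29^8·0.71^11 = 75582·5.00246e-05·0.0231122 = 0.0873865
  f_II = C(19,8)·0.51^8·0.49^11 = 75582·0.00457679·0.000390982 = 0.13525
  f_III = C(19,8)·0.57^8·0.43^11 = 75582·0.0111429·9.29294e-05 = 0.0782655
Prior × likelihood for each component:
  π_I·f_I = 0.44 × 0.0873865 = 0.03845
  π_II·f_II = 0.45 × 0.13525 = 0.0608624
  π_III·f_III = 0.11 × 0.0782655 = 0.0086092
Sum: 0.03845 + 0.0608624 + 0.0086092 = 0.107922
P(Supplier I | x) ≈ 0.356

0.356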